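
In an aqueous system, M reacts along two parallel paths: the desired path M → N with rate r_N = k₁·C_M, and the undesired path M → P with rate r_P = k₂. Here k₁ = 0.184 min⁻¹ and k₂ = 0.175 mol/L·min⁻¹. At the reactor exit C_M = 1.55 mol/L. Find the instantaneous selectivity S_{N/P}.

1.63

S_{N/P} = r_N/r_P = (k₁·C_M)/(k₂) = (k₁/k₂)·C_M.
= (0.184×1.550) / (0.175) = 0.2852/0.1750 = 1.63.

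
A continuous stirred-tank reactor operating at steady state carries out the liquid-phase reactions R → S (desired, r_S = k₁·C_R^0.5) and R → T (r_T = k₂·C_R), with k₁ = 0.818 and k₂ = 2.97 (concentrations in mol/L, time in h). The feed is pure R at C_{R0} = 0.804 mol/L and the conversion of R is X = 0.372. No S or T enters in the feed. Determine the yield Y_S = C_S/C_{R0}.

Exit C_R = C_{R0}(1−X) = 0.804×0.628 = 0.5049 mol/L.
A CSTR operates uniformly at the exit composition, giving r_S = 0.5812 and r_T = 1.500 (each k·C_R^n at C_R = 0.5049).
Fraction of consumed R going to S: r_S/(r_S+r_T) = 0.2793.
C_S = 0.2793·C_{R0}·X = 0.2793×0.804×0.372 = 0.0835 mol/L; Y_S = C_S/C_{R0} = 0.104.

0.104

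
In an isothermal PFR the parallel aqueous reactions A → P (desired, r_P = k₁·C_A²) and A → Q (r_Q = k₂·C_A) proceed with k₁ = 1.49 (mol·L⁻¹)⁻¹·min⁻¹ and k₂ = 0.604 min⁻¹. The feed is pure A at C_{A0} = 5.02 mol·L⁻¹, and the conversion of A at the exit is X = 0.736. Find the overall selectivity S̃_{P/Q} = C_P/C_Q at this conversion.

6.98

C_A = C_{A0}(1−X) = 1.325 mol·L⁻¹.
Along a PFR/batch, dC_Q/dC_A = −r_Q/(r_P+r_Q) = −k₂/(k₂+k₁·C_A).
Integrating from C_{A0} to C_A: C_Q = (0.604/1.49)·ln[(0.604+1.49·5.02)/(0.604+1.49·1.33)] = 0.4054·ln(8.084/2.579) = 0.4632 mol·L⁻¹.
Then C_P = (C_{A0}−C_A) − C_Q = 3.695 − 0.4632 = 3.232 mol·L⁻¹.
S̃_{P/Q} = C_P/C_Q = 3.232/0.4632 = 6.98.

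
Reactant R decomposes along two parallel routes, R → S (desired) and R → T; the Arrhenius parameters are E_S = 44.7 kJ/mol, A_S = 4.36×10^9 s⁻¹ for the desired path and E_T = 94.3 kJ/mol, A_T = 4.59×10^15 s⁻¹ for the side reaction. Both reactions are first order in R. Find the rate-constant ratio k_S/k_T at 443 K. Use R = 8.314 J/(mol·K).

0.670

k_S/k_T = (A_S/A_T)·exp[−(E_S−E_T)/(RT)] = (A_S/A_T)·exp[(E_T−E_S)/(RT)].
(E_T−E_S)/(RT) = (94.3−44.7)×10³/(8.314×443) = 49600/3683 = 13.47.
k_S/k_T = (4.36×10^9/4.59×10^15)·exp(13.47) = 9.499×10^-7 × 7.057×10^5 = 0.670.
Since E_S < E_T, lowering the temperature improves selectivity toward S.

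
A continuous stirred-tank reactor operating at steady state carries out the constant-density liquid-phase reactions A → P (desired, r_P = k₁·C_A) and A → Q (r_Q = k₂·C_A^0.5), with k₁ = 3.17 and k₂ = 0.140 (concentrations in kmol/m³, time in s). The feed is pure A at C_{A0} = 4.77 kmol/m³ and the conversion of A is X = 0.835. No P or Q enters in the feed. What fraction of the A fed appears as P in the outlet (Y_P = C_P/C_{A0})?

0.795

Exit C_A = C_{A0}(1−X) = 4.77×0.165 = 0.7871 kmol/m³.
In a CSTR the entire volume is at exit conditions, so r_P = 3.17×0.7871 = 2.495 and r_Q = 0.140×0.7871^0.5 = 0.1242.
Fraction of consumed A going to P: r_P/(r_P+r_Q) = 0.9526.
C_P = 0.9526·C_{A0}·X = 0.9526×4.77×0.835 = 3.79 kmol/m³; Y_P = C_P/C_{A0} = 0.795.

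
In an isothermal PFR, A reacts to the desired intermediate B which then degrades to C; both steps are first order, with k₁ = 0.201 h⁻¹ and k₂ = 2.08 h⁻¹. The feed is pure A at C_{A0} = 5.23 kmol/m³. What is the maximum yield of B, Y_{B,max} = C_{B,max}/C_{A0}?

0.0753

For a first-order series the maximum intermediate yield is C_{B,max}/C_{A0} = (k₁/k₂)^[k₂/(k₂−k₁)].
= (0.201/2.08)^(2.08/(2.08−0.201)) = (0.09663)^(1.107) = 0.07526.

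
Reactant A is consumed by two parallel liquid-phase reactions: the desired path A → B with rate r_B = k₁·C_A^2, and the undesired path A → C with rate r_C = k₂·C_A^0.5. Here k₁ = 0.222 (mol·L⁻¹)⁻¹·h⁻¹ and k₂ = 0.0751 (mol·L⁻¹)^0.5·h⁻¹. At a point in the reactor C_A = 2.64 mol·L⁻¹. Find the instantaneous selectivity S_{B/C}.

S_{B/C} = r_B/r_C = (k₁·C_A^2)/(k₂·C_A^0.5) = (k₁/k₂)·C_A^1.5.
= (0.222×2.640^2) / (0.0751×2.640^0.5) = 1.547/0.1220 = 12.7.
Since the desired path is higher order in A, keeping C_A high (PFR or concentrated feed) favours B.

12.7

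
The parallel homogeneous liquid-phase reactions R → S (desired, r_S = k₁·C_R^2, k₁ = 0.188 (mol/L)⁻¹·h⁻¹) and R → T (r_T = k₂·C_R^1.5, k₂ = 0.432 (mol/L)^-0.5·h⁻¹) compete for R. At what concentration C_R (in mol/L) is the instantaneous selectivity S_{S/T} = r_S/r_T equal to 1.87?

S_{S/T} = (k₁/k₂)·C_R^0.5 ⇒ C_R = (S·k₂/k₁)^(2).
= (1.87×0.432/0.188)^(2) = (4.297)^(2) = 18.5 mol/L.

18.5 mol/L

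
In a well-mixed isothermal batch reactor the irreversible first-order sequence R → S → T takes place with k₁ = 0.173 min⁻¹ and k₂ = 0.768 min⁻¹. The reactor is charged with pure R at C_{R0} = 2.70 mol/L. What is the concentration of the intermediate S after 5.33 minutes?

0.299 mol/L

Solving the coupled first-order balances gives C_S(t) = [k₁/(k₂−k₁)]·C_{R0}·(e^(−k₁t) − e^(−k₂t)).
e^(−k₁t) = e^(−0.173×5.33) = e^(−0.9221) = 0.3977; e^(−k₂t) = e^(−4.093) = 0.01668.
C_S = 0.173×2.70/(0.768−0.173) × (0.3977−0.01668) = 0.7850×0.3810 = 0.2991 mol/L.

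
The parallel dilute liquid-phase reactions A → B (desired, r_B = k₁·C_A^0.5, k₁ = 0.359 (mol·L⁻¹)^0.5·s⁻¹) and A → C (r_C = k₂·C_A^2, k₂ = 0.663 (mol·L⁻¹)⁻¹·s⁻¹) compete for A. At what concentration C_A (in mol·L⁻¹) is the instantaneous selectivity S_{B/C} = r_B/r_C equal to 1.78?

0.452 mol·L⁻¹

S_{B/C} = (k₁/k₂)·C_A^-1.5 ⇒ C_A = (S·k₂/k₁)^(1/(-1.5)).
= (1.78×0.663/0.359)^(-0.6667) = (3.287)^(-0.6667) = 0.452 mol·L⁻¹.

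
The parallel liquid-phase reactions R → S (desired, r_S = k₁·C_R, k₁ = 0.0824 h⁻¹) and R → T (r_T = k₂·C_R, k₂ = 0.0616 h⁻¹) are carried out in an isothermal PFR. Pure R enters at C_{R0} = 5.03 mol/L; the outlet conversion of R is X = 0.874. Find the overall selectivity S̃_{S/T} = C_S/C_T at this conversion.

1.34

C_R = C_{R0}(1−X) = 0.6338 mol/L.
Both paths are first order in R, so the instantaneous fraction to S is constant: dC_S/d(−C_R) = k₁/(k₁+k₂) = 0.5722.
C_S = 0.5722·(C_{R0}−C_R) = 0.5722×4.396 = 2.52 mol/L.
C_T = (C_{R0}−C_R)−C_S = 1.881 mol/L; S̃_{S/T} = 2.516/1.881 = 1.34.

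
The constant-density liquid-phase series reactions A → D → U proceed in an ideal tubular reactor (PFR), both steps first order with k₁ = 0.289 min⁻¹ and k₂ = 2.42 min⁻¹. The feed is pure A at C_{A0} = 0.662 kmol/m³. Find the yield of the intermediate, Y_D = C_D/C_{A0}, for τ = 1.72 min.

0.0804

Solving the coupled first-order balances gives C_D(τ) = [k₁/(k₂−k₁)]·C_{A0}·(e^(−k₁τ) − e^(−k₂τ)).
e^(−k₁τ) = e^(−0.289×1.72) = e^(−0.4971) = 0.6083; e^(−k₂τ) = e^(−4.162) = 0.01557.
C_D = 0.289×0.662/(2.42−0.289) × (0.6083−0.01557) = 0.08978×0.5927 = 0.05321 kmol/m³.
Y_D = C_D/C_{A0} = 0.05321/0.662 = 0.0804.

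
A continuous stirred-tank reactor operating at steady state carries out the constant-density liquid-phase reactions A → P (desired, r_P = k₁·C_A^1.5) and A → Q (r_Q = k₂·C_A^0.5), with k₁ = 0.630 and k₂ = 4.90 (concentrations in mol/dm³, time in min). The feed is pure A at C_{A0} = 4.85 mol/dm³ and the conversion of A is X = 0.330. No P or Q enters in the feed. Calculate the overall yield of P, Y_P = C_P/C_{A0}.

0.0972

Exit C_A = C_{A0}(1−X) = 4.85×0.670 = 3.249 mol/dm³.
In a CSTR the entire volume is at exit conditions, so r_P = 0.630×3.249^1.5 = 3.690 and r_Q = 4.90×3.249^0.5 = 8.833.
Fraction of consumed A going to P: r_P/(r_P+r_Q) = 0.2947.
C_P = 0.2947·C_{A0}·X = 0.2947×4.85×0.330 = 0.472 mol/dm³; Y_P = C_P/C_{A0} = 0.0972.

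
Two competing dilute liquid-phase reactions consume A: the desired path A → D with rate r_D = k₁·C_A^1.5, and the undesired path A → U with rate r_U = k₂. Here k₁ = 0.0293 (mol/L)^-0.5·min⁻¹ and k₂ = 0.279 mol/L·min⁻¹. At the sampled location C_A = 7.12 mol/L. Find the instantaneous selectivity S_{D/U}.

S_{D/U} = r_D/r_U = (k₁·C_A^1.5)/(k₂) = (k₁/k₂)·C_A^1.5.
= (0.0293×7.120^1.5) / (0.279) = 0.5567/0.2790 = 2.00.

2.00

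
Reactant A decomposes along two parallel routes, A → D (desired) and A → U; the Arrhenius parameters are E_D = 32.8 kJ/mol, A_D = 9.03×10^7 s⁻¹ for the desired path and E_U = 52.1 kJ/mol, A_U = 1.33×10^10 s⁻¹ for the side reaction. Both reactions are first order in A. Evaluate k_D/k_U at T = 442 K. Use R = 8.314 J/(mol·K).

1.30

With equal orders, S_{D/U} = k_D/k_U = (A_D/A_U)·exp[(E_U−E_D)/(RT)].
(E_U−E_D)/(RT) = (52.1−32.8)×10³/(8.314×442) = 19300/3675 = 5.252.
k_D/k_U = (9.03×10^7/1.33×10^10)·exp(5.252) = 0.006789 × 190.9 = 1.30.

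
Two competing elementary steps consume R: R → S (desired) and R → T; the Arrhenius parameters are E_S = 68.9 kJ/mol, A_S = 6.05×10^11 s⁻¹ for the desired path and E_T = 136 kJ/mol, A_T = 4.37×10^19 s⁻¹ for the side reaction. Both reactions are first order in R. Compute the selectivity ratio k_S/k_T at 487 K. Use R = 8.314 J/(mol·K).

k_S/k_T = (A_S/A_T)·exp[−(E_S−E_T)/(RT)] = (A_S/A_T)·exp[(E_T−E_S)/(RT)].
(E_T−E_S)/(RT) = (136−68.9)×10³/(8.314×487) = 67100/4049 = 16.57.
k_S/k_T = (6.05×10^11/4.37×10^19)·exp(16.57) = 1.384×10^-8 × 1.575×10^7 = 0.218.
Since E_S < E_T, lowering the temperature improves selectivity toward S.

0.218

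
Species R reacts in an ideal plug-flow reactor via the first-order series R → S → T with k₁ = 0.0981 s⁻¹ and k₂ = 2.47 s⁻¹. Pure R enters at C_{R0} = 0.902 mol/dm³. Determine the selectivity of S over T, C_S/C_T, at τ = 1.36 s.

Solving the coupled first-order balances gives C_S(τ) = [k₁/(k₂−k₁)]·C_{R0}·(e^(−k₁τ) − e^(−k₂τ)).
e^(−k₁τ) = e^(−0.0981×1.36) = e^(−0.1334) = 0.8751; e^(−k₂τ) = e^(−3.359) = 0.03476.
C_S = 0.0981×0.902/(2.47−0.0981) × (0.8751−0.03476) = 0.03731×0.8403 = 0.03135 mol/dm³.
C_R = C_{R0}e^(−k₁τ) = 0.7893 mol/dm³, so C_T = C_{R0}−C_R−C_S = 0.08131 mol/dm³; C_S/C_T = 0.386.

0.386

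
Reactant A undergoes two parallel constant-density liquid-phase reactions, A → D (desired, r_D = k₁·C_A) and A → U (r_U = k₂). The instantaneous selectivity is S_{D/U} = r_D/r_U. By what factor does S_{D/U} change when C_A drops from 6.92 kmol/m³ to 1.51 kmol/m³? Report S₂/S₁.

S_{D/U} = (k₁/k₂)·C_A, so S₂/S₁ = (C_{A,2}/C_{A,1}).
= 1.51/6.92 = 0.218.

0.218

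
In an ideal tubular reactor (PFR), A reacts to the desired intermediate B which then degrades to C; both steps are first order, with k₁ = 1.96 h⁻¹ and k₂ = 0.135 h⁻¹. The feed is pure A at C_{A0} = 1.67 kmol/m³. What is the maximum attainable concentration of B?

Evaluating C_B at τ_opt = ln(k₂/k₁)/(k₂−k₁) gives C_{B,max}/C_{A0} = (k₁/k₂)^[k₂/(k₂−k₁)].
= (1.96/0.135)^(0.135/(0.135−1.96)) = (14.52)^(-0.07397) = 0.8204.
C_{B,max} = 0.8204×1.67 = 1.37 kmol/m³.

1.37 kmol/m³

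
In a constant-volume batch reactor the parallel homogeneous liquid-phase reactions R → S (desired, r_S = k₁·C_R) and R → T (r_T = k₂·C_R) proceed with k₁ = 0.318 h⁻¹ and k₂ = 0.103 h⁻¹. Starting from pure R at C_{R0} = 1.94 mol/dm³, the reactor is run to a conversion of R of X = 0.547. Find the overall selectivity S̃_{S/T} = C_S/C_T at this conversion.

C_R = C_{R0}(1−X) = 0.8788 mol/dm³.
Both paths are first order in R, so the instantaneous fraction to S is constant: dC_S/d(−C_R) = k₁/(k₁+k₂) = 0.7553.
C_S = 0.7553·(C_{R0}−C_R) = 0.7553×1.061 = 0.802 mol/dm³.
C_T = (C_{R0}−C_R)−C_S = 0.2596 mol/dm³; S̃_{S/T} = 0.8016/0.2596 = 3.09.

3.09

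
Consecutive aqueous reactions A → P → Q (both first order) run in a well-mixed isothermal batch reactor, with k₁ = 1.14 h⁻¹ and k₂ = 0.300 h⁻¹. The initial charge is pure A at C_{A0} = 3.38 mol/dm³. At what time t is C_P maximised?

Setting dC_P/dt = 0 gives t_opt = ln(k₂/k₁)/(k₂−k₁).
= ln(0.300/1.14)/(0.300−1.14) = ln(0.2632)/-0.8400 = -1.335/-0.8400 = 1.59 h.

1.59 h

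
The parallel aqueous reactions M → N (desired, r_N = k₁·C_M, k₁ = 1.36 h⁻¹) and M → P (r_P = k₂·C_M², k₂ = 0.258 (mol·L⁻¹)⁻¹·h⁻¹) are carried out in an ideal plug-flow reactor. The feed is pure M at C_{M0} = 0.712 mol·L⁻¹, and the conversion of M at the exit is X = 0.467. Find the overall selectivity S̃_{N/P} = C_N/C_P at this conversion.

9.69

C_M = C_{M0}(1−X) = 0.3795 mol·L⁻¹.
Along a PFR/batch, dC_N/dC_M = −r_N/(r_N+r_P) = −k₁/(k₁+k₂·C_M).
Integrating from C_{M0} to C_M: C_N = (1.36/0.258)·ln[(1.36+0.258·0.712)/(1.36+0.258·0.379)] = 5.271·ln(1.544/1.458) = 0.3014 mol·L⁻¹.
C_P = (C_{M0}−C_M)−C_N = 0.03111 mol·L⁻¹; S̃_{N/P} = 0.3014/0.03111 = 9.69.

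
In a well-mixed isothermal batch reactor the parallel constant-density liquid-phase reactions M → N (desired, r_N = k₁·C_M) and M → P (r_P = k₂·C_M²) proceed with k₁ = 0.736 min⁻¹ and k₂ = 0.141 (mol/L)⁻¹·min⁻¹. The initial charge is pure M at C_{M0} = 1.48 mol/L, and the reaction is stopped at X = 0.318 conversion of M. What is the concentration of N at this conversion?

C_M = C_{M0}(1−X) = 1.009 mol/L.
Along a PFR/batch, dC_N/dC_M = −r_N/(r_N+r_P) = −k₁/(k₁+k₂·C_M).
Integrating from C_{M0} to C_M: C_N = (0.736/0.141)·ln[(0.736+0.141·1.48)/(0.736+0.141·1.01)] = 5.220·ln(0.9447/0.8783) = 0.3802 mol/L.

0.380 mol/L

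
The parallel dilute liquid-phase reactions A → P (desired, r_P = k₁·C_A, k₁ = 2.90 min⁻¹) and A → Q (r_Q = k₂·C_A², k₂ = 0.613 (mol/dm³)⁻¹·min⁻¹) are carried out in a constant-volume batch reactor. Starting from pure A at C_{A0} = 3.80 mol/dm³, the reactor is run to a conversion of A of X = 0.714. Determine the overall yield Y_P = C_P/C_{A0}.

0.477

C_A = C_{A0}(1−X) = 1.087 mol/dm³.
Along a PFR/batch, dC_P/dC_A = −r_P/(r_P+r_Q) = −k₁/(k₁+k₂·C_A).
Integrating from C_{A0} to C_A: C_P = (2.90/0.613)·ln[(2.90+0.613·3.80)/(2.90+0.613·1.09)] = 4.731·ln(5.229/3.566) = 1.811 mol/dm³.
Y_P = C_P/C_{A0} = 1.811/3.80 = 0.477.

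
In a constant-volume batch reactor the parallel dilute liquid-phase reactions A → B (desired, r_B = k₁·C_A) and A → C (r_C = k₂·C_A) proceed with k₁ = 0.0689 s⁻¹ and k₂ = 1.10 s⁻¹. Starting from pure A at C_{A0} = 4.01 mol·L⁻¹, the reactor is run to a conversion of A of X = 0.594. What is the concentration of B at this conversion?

0.140 mol·L⁻¹

C_A = C_{A0}(1−X) = 1.628 mol·L⁻¹.
Both paths are first order in A, so the instantaneous fraction to B is constant: dC_B/d(−C_A) = k₁/(k₁+k₂) = 0.05894.
C_B = 0.05894·(C_{A0}−C_A) = 0.05894×2.382 = 0.140 mol·L⁻¹.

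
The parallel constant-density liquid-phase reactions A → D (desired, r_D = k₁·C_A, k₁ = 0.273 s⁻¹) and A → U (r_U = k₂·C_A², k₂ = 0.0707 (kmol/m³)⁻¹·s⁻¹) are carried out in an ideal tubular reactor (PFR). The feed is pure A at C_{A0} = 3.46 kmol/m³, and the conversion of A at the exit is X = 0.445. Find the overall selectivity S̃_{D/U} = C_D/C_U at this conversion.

1.45

C_A = C_{A0}(1−X) = 1.920 kmol/m³.
Along a PFR/batch, dC_D/dC_A = −r_D/(r_D+r_U) = −k₁/(k₁+k₂·C_A).
Integrating from C_{A0} to C_A: C_D = (0.273/0.0707)·ln[(0.273+0.0707·3.46)/(0.273+0.0707·1.92)] = 3.861·ln(0.5176/0.4088) = 0.9117 kmol/m³.
C_U = (C_{A0}−C_A)−C_D = 0.6280 kmol/m³; S̃_{D/U} = 0.9117/0.6280 = 1.45.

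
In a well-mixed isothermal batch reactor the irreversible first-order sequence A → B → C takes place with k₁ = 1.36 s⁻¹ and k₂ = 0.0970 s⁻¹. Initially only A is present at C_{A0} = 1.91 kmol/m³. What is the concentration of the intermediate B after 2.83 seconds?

1.52 kmol/m³

Solving the coupled first-order balances gives C_B(t) = [k₁/(k₂−k₁)]·C_{A0}·(e^(−k₁t) − e^(−k₂t)).
e^(−k₁t) = e^(−1.36×2.83) = e^(−3.849) = 0.02131; e^(−k₂t) = e^(−0.2745) = 0.7599.
C_B = 1.36×1.91/(0.0970−1.36) × (0.02131−0.7599) = (-2.057)×(-0.7386) = 1.519 kmol/m³.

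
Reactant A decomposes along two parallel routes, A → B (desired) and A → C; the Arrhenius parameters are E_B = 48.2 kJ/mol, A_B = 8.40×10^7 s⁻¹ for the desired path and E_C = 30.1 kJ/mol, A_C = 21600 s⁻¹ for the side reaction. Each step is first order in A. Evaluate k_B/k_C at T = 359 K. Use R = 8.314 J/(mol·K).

With equal orders, S_{B/C} = k_B/k_C = (A_B/A_C)·exp[(E_C−E_B)/(RT)].
(E_C−E_B)/(RT) = (30.1−48.2)×10³/(8.314×359) = -18100/2985 = -6.064.
k_B/k_C = (8.40×10^7/21600)·exp(-6.064) = 3889 × 0.002325 = 9.04.
Since E_B > E_C, raising the temperature improves selectivity toward B.

9.04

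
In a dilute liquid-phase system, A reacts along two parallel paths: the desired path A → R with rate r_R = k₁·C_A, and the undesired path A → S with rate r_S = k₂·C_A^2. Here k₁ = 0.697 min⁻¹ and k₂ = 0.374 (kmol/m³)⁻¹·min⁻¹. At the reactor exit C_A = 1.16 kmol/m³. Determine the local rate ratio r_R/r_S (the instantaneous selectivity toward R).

1.61

S_{R/S} = r_R/r_S = (k₁·C_A)/(k₂·C_A^2) = (k₁/k₂)·C_A⁻¹.
= (0.697×1.160) / (0.374×1.160^2) = 0.8085/0.5033 = 1.61.
The undesired path is higher order in A, so low C_A (CSTR or dilute feed) favours R.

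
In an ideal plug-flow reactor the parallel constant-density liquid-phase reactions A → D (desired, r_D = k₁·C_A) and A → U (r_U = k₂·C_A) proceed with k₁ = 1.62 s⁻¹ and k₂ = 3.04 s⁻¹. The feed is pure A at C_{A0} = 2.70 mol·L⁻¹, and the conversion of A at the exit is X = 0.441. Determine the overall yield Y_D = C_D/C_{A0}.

C_A = C_{A0}(1−X) = 1.509 mol·L⁻¹.
Both paths are first order in A, so the instantaneous fraction to D is constant: dC_D/d(−C_A) = k₁/(k₁+k₂) = 0.3476.
C_D = 0.3476·(C_{A0}−C_A) = 0.3476×1.191 = 0.414 mol·L⁻¹.
Y_D = C_D/C_{A0} = 0.4139/2.70 = 0.153.

0.153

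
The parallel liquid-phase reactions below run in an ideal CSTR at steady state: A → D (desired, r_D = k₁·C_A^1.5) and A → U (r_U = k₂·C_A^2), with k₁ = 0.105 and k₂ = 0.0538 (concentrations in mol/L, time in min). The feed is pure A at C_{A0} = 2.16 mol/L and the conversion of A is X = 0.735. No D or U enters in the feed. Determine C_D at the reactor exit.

Exit C_A = C_{A0}(1−X) = 2.16×0.265 = 0.5724 mol/L.
In a CSTR the entire volume is at exit conditions, so r_D = 0.105×0.5724^1.5 = 0.04547 and r_U = 0.0538×0.5724^2 = 0.01763.
Fraction of consumed A going to D: r_D/(r_D+r_U) = 0.7206.
C_D = 0.7206·C_{A0}·X = 0.7206×2.16×0.735 = 1.14 mol/L.

1.14 mol/L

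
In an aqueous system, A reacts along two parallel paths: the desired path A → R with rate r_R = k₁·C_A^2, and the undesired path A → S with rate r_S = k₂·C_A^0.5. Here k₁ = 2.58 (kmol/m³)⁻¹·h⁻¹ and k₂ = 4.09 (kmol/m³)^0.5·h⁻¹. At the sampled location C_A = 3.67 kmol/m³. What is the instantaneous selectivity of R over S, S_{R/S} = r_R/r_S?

S_{R/S} = r_R/r_S = (k₁·C_A^2)/(k₂·C_A^0.5) = (k₁/k₂)·C_A^1.5.
= (2.58×3.670^2) / (4.09×3.670^0.5) = 34.75/7.835 = 4.44.
Since the desired path is higher order in A, keeping C_A high (PFR or concentrated feed) favours R.

4.44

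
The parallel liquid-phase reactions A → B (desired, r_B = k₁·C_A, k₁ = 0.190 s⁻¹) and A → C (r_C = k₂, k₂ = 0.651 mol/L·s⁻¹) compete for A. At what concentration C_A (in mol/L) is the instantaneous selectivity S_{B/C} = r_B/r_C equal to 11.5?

S_{B/C} = (k₁/k₂)·C_A ⇒ C_A = S·k₂/k₁.
= 11.5×0.651/0.190 = 39.4 mol/L.

39.4 mol/L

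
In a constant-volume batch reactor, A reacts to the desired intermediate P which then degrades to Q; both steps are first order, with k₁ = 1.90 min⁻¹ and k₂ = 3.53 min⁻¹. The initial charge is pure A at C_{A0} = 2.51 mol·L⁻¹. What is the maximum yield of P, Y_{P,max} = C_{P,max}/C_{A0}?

Evaluating C_P at t_opt = ln(k₂/k₁)/(k₂−k₁) gives C_{P,max}/C_{A0} = (k₁/k₂)^[k₂/(k₂−k₁)].
= (1.90/3.53)^(3.53/(3.53−1.90)) = (0.5382)^(2.166) = 0.2615.

0.261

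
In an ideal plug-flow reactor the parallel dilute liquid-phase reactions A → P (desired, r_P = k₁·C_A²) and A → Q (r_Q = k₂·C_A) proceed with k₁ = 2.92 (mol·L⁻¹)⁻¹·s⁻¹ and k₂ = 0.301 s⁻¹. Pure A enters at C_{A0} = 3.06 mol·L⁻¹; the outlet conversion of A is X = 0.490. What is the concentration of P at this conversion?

1.43 mol·L⁻¹

C_A = C_{A0}(1−X) = 1.561 mol·L⁻¹.
Along a PFR/batch, dC_Q/dC_A = −r_Q/(r_P+r_Q) = −k₂/(k₂+k₁·C_A).
Integrating from C_{A0} to C_A: C_Q = (0.301/2.92)·ln[(0.301+2.92·3.06)/(0.301+2.92·1.56)] = 0.1031·ln(9.236/4.858) = 0.06623 mol·L⁻¹.
Then C_P = (C_{A0}−C_A) − C_Q = 1.499 − 0.06623 = 1.433 mol·L⁻¹.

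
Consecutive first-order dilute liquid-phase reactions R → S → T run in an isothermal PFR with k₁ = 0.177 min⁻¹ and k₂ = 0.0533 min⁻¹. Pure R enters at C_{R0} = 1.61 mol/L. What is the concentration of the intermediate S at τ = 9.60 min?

0.960 mol/L

Solving the coupled first-order balances gives C_S(τ) = [k₁/(k₂−k₁)]·C_{R0}·(e^(−k₁τ) − e^(−k₂τ)).
e^(−k₁τ) = e^(−0.177×9.60) = e^(−1.699) = 0.1828; e^(−k₂τ) = e^(−0.5117) = 0.5995.
C_S = 0.177×1.61/(0.0533−0.177) × (0.1828−0.5995) = (-2.304)×(-0.4167) = 0.9599 mol/L.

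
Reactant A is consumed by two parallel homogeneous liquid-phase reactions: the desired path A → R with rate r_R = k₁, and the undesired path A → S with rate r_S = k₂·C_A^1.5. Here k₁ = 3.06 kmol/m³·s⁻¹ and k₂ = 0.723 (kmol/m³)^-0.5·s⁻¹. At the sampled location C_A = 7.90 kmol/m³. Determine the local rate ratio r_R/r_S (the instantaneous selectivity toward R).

0.191

S_{R/S} = r_R/r_S = (k₁)/(k₂·C_A^1.5) = (k₁/k₂)·C_A^-1.5.
= (3.06) / (0.723×7.900^1.5) = 3.060/16.05 = 0.191.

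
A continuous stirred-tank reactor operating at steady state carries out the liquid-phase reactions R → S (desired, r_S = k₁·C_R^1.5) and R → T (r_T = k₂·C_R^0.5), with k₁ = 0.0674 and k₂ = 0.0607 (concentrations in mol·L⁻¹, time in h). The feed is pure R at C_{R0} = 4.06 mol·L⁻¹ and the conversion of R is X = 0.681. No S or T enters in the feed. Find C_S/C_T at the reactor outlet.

Exit C_R = C_{R0}(1−X) = 4.06×0.319 = 1.295 mol·L⁻¹.
In a CSTR the entire volume is at exit conditions, so r_S = 0.0674×1.295^1.5 = 0.09934 and r_T = 0.0607×1.295^0.5 = 0.06908.
Overall selectivity = C_S/C_T = r_Sτ/(r_Tτ) = r_S/r_T = 1.44.

1.44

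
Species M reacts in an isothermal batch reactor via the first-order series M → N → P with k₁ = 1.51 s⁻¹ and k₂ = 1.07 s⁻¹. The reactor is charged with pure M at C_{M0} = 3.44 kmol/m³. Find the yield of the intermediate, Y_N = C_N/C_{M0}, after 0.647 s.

0.425

For first-order series with pure M initially, C_N(t) = k₁C_{M0}/(k₂−k₁)·(e^(−k₁t) − e^(−k₂t)).
e^(−k₁t) = e^(−1.51×0.647) = e^(−0.9770) = 0.3765; e^(−k₂t) = e^(−0.6923) = 0.5004.
C_N = 1.51×3.44/(1.07−1.51) × (0.3765−0.5004) = (-11.81)×(-0.1240) = 1.464 kmol/m³.
Y_N = C_N/C_{M0} = 1.464/3.44 = 0.425.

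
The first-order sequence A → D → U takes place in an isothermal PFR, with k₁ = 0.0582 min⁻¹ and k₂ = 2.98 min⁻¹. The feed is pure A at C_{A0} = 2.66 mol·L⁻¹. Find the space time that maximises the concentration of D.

1.35 min

The intermediate peaks when r₁ = r₂, i.e. k₁e^(−k₁τ) = k₂e^(−k₂τ), giving τ_opt = ln(k₂/k₁)/(k₂−k₁).
= ln(2.98/0.0582)/(2.98−0.0582) = ln(51.20)/2.922 = 3.936/2.922 = 1.35 min.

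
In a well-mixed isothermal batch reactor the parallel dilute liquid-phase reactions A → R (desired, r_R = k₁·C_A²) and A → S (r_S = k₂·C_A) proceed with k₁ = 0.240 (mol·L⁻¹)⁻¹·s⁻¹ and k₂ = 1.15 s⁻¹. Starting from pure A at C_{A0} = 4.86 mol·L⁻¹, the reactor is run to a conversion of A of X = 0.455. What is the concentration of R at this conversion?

0.964 mol·L⁻¹

C_A = C_{A0}(1−X) = 2.649 mol·L⁻¹.
Along a PFR/batch, dC_S/dC_A = −r_S/(r_R+r_S) = −k₂/(k₂+k₁·C_A).
Integrating from C_{A0} to C_A: C_S = (1.15/0.240)·ln[(1.15+0.240·4.86)/(1.15+0.240·2.65)] = 4.792·ln(2.316/1.786) = 1.247 mol·L⁻¹.
Then C_R = (C_{A0}−C_A) − C_S = 2.211 − 1.247 = 0.9645 mol·L⁻¹.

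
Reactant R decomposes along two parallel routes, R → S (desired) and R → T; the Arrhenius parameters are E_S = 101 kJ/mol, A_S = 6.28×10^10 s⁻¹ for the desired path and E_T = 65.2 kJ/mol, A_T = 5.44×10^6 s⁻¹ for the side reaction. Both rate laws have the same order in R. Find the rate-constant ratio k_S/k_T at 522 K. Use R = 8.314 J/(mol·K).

3.02

Since both paths have the same order in R, the concentration cancels and S_{S/T} = k_S/k_T = (A_S/A_T)·exp[(E_T−E_S)/(RT)].
(E_T−E_S)/(RT) = (65.2−101)×10³/(8.314×522) = -35800/4340 = -8.249.
k_S/k_T = (6.28×10^10/5.44×10^6)·exp(-8.249) = 11544 × 2.615×10^-4 = 3.02.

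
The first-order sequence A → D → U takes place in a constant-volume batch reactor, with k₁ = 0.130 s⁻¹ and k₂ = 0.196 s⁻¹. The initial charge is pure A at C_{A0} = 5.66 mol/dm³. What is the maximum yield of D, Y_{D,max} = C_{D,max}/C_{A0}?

0.295

For a first-order series the maximum intermediate yield is C_{D,max}/C_{A0} = (k₁/k₂)^[k₂/(k₂−k₁)].
= (0.130/0.196)^(0.196/(0.196−0.130)) = (0.6633)^(2.970) = 0.2954.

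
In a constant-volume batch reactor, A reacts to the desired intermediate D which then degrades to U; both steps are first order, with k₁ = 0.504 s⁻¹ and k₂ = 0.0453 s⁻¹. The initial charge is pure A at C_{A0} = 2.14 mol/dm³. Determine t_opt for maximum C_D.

Setting dC_D/dt = 0 gives t_opt = ln(k₂/k₁)/(k₂−k₁).
= ln(0.0453/0.504)/(0.0453−0.504) = ln(0.08988)/-0.4587 = -2.409/-0.4587 = 5.25 s.

5.25 s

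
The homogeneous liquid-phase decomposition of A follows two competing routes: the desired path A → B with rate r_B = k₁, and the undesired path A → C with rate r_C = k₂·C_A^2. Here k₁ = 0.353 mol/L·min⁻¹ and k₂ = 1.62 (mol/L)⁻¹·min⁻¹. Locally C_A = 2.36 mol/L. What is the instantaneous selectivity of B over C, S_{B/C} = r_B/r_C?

0.0391

S_{B/C} = r_B/r_C = (k₁)/(k₂·C_A^2) = (k₁/k₂)·C_A^-2.
= (0.353) / (1.62×2.360^2) = 0.3530/9.023 = 0.0391.
The undesired path is higher order in A, so low C_A (CSTR or dilute feed) favours B.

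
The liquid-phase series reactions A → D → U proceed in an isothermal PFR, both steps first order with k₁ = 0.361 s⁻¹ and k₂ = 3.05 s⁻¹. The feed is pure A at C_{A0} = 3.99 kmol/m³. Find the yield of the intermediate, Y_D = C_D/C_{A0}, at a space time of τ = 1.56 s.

Solving the coupled first-order balances gives C_D(τ) = [k₁/(k₂−k₁)]·C_{A0}·(e^(−k₁τ) − e^(−k₂τ)).
e^(−k₁τ) = e^(−0.361×1.56) = e^(−0.5632) = 0.5694; e^(−k₂τ) = e^(−4.758) = 0.008583.
C_D = 0.361×3.99/(3.05−0.361) × (0.5694−0.008583) = 0.5357×0.5608 = 0.3004 kmol/m³.
Y_D = C_D/C_{A0} = 0.3004/3.99 = 0.0753.

0.0753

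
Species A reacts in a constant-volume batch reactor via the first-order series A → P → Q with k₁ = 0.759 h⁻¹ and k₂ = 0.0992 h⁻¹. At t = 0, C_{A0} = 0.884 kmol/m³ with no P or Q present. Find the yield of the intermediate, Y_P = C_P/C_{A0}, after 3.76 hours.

The intermediate concentration in a first-order A→B→C sequence is C_P = k₁C_{A0}(e^(−k₁t) − e^(−k₂t))/(k₂−k₁).
e^(−k₁t) = e^(−0.759×3.76) = e^(−2.854) = 0.05762; e^(−k₂t) = e^(−0.3730) = 0.6887.
C_P = 0.759×0.884/(0.0992−0.759) × (0.05762−0.6887) = (-1.017)×(-0.6310) = 0.6417 kmol/m³.
Y_P = C_P/C_{A0} = 0.6417/0.884 = 0.726.

0.726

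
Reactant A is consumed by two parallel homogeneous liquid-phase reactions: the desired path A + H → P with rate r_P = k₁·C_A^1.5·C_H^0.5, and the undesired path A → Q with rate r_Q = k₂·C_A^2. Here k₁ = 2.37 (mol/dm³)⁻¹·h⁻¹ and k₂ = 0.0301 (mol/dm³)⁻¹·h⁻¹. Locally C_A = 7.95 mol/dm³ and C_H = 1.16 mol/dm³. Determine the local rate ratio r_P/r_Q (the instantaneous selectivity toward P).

S_{P/Q} = r_P/r_Q = (k₁·C_A^1.5·C_H^0.5)/(k₂·C_A^2) = (k₁/k₂)·C_A^-0.5·C_H^0.5.
= (2.37×7.950^1.5×1.160^0.5) / (0.0301×7.950^2) = 57.22/1.902 = 30.1.
The undesired path is higher order in A, so low C_A (CSTR or dilute feed) favours P.

30.1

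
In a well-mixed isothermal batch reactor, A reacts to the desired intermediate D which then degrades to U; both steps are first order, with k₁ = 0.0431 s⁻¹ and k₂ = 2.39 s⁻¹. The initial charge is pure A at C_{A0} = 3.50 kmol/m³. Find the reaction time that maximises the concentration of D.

Setting dC_D/dt = 0 gives t_opt = ln(k₂/k₁)/(k₂−k₁).
= ln(2.39/0.0431)/(2.39−0.0431) = ln(55.45)/2.347 = 4.016/2.347 = 1.71 s.

1.71 s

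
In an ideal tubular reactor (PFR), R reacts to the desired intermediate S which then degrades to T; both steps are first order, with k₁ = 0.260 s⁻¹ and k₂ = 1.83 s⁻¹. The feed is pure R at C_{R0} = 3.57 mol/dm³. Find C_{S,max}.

At the optimum, C_{S,max}/C_{R0} = (k₁/k₂)^[k₂/(k₂−k₁)].
= (0.260/1.83)^(1.83/(1.83−0.260)) = (0.1421)^(1.166) = 0.1028.
C_{S,max} = 0.1028×3.57 = 0.367 mol/dm³.

0.367 mol/dm³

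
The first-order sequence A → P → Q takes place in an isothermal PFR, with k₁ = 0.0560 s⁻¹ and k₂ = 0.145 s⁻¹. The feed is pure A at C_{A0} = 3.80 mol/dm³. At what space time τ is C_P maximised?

10.7 s

The intermediate peaks when r₁ = r₂, i.e. k₁e^(−k₁τ) = k₂e^(−k₂τ), giving τ_opt = ln(k₂/k₁)/(k₂−k₁).
= ln(0.145/0.0560)/(0.145−0.0560) = ln(2.589)/0.08900 = 0.9514/0.08900 = 10.7 s.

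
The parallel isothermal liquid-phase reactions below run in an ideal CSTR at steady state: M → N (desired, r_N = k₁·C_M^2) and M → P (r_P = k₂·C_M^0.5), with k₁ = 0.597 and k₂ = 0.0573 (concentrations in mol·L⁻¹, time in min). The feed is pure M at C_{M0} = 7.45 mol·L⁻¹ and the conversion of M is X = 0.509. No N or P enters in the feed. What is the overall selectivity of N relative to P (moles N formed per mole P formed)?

72.9

Exit C_M = C_{M0}(1−X) = 7.45×0.491 = 3.658 mol·L⁻¹.
A CSTR operates uniformly at the exit composition, giving r_N = 7.988 and r_P = 0.1096 (each k·C_M^n at C_M = 3.658).
Overall selectivity = C_N/C_P = r_Nτ/(r_Pτ) = r_N/r_P = 72.9.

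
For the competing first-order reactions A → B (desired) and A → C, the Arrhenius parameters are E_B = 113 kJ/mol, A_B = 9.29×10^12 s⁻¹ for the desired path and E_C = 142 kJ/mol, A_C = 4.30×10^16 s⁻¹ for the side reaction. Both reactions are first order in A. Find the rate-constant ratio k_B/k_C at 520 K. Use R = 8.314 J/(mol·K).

Since both paths have the same order in A, the concentration cancels and S_{B/C} = k_B/k_C = (A_B/A_C)·exp[(E_C−E_B)/(RT)].
(E_C−E_B)/(RT) = (142−113)×10³/(8.314×520) = 29000/4323 = 6.708.
k_B/k_C = (9.29×10^12/4.30×10^16)·exp(6.708) = 2.160×10^-4 × 818.8 = 0.177.

0.177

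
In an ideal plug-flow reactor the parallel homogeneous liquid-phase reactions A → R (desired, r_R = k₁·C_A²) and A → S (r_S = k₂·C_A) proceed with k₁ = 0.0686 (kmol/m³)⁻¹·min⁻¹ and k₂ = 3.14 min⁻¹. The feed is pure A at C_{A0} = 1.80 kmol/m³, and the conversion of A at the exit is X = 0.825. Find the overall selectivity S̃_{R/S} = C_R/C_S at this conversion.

0.0230

C_A = C_{A0}(1−X) = 0.3150 kmol/m³.
Along a PFR/batch, dC_S/dC_A = −r_S/(r_R+r_S) = −k₂/(k₂+k₁·C_A).
Integrating from C_{A0} to C_A: C_S = (3.14/0.0686)·ln[(3.14+0.0686·1.80)/(3.14+0.0686·0.315)] = 45.77·ln(3.263/3.162) = 1.452 kmol/m³.
Then C_R = (C_{A0}−C_A) − C_S = 1.485 − 1.452 = 0.03341 kmol/m³.
S̃_{R/S} = C_R/C_S = 0.03341/1.452 = 0.0230.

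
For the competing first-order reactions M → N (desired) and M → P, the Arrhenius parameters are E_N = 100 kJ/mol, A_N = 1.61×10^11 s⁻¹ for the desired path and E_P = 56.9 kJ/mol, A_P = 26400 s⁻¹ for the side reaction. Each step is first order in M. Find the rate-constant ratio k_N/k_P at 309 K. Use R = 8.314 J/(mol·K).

0.316

Since both paths have the same order in M, the concentration cancels and S_{N/P} = k_N/k_P = (A_N/A_P)·exp[(E_P−E_N)/(RT)].
(E_P−E_N)/(RT) = (56.9−100)×10³/(8.314×309) = -43100/2569 = -16.78.
k_N/k_P = (1.61×10^11/26400)·exp(-16.78) = 6.098×10^6 × 5.175×10^-8 = 0.316.
Since E_N > E_P, raising the temperature improves selectivity toward N.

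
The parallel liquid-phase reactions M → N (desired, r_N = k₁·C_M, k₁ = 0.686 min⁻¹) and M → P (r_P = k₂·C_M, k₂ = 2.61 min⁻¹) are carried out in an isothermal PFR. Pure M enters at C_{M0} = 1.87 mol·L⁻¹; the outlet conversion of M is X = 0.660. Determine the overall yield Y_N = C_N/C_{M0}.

C_M = C_{M0}(1−X) = 0.6358 mol·L⁻¹.
Both paths are first order in M, so the instantaneous fraction to N is constant: dC_N/d(−C_M) = k₁/(k₁+k₂) = 0.2081.
C_N = 0.2081·(C_{M0}−C_M) = 0.2081×1.234 = 0.257 mol·L⁻¹.
Y_N = C_N/C_{M0} = 0.2569/1.87 = 0.137.

0.137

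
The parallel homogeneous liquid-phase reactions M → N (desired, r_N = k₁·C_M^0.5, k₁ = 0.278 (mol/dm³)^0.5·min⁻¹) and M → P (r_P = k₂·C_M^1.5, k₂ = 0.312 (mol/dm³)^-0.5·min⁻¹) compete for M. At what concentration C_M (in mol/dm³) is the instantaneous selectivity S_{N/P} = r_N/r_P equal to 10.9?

S_{N/P} = (k₁/k₂)·C_M⁻¹ ⇒ C_M = (S·k₂/k₁)^(-1).
= (10.9×0.312/0.278)^(-1) = (12.23)^(-1) = 0.0817 mol/dm³.

0.0817 mol/dm³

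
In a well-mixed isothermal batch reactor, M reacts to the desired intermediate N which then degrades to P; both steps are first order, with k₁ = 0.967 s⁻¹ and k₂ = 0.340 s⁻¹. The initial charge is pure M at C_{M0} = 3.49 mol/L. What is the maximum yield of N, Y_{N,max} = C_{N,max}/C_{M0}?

Evaluating C_N at t_opt = ln(k₂/k₁)/(k₂−k₁) gives C_{N,max}/C_{M0} = (k₁/k₂)^[k₂/(k₂−k₁)].
= (0.967/0.340)^(0.340/(0.340−0.967)) = (2.844)^(-0.5423) = 0.5673.

0.567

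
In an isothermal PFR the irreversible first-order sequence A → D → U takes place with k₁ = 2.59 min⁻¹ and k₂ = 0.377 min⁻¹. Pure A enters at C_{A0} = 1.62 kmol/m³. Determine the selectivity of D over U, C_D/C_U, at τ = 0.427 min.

Solving the coupled first-order balances gives C_D(τ) = [k₁/(k₂−k₁)]·C_{A0}·(e^(−k₁τ) − e^(−k₂τ)).
e^(−k₁τ) = e^(−2.59×0.427) = e^(−1.106) = 0.3309; e^(−k₂τ) = e^(−0.1610) = 0.8513.
C_D = 2.59×1.62/(0.377−2.59) × (0.3309−0.8513) = (-1.896)×(-0.5204) = 0.9867 kmol/m³.
C_A = C_{A0}e^(−k₁τ) = 0.5361 kmol/m³, so C_U = C_{A0}−C_A−C_D = 0.09726 kmol/m³; C_D/C_U = 10.1.

10.1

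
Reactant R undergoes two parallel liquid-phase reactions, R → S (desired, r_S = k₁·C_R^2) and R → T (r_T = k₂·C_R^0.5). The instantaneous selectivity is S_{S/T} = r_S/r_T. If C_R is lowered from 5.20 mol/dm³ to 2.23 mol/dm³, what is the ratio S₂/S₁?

S_{S/T} = (k₁/k₂)·C_R^1.5, so S₂/S₁ = (C_{R,2}/C_{R,1})^1.5.
= (2.23/5.20)^1.5 = (0.4288)^1.5 = 0.281.
Selectivity toward S falls as C_R falls — high-concentration operation is favoured.

0.281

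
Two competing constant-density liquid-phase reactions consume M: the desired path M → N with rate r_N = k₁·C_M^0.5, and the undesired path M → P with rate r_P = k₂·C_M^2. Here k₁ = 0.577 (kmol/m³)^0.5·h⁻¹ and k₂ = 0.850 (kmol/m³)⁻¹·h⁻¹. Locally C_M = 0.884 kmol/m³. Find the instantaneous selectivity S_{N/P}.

S_{N/P} = r_N/r_P = (k₁·C_M^0.5)/(k₂·C_M^2) = (k₁/k₂)·C_M^-1.5.
= (0.577×0.8840^0.5) / (0.850×0.8840^2) = 0.5425/0.6642 = 0.817.

0.817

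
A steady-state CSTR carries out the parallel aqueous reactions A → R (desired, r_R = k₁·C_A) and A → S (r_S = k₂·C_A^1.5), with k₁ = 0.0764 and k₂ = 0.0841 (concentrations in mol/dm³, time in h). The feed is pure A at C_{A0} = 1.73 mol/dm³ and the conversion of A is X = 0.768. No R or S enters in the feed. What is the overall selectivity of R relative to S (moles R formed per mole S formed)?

1.43

Exit C_A = C_{A0}(1−X) = 1.73×0.232 = 0.4014 mol/dm³.
In a CSTR the entire volume is at exit conditions, so r_R = 0.0764×0.4014 = 0.03066 and r_S = 0.0841×0.4014^1.5 = 0.02138.
Overall selectivity = C_R/C_S = r_Rτ/(r_Sτ) = r_R/r_S = 1.43.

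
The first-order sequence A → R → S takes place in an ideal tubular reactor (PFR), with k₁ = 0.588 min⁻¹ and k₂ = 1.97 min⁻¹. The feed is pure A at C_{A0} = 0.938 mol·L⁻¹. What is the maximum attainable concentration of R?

At the optimum, C_{R,max}/C_{A0} = (k₁/k₂)^[k₂/(k₂−k₁)].
= (0.588/1.97)^(1.97/(1.97−0.588)) = (0.2985)^(1.425) = 0.1784.
C_{R,max} = 0.1784×0.938 = 0.167 mol·L⁻¹.

0.167 mol·L⁻¹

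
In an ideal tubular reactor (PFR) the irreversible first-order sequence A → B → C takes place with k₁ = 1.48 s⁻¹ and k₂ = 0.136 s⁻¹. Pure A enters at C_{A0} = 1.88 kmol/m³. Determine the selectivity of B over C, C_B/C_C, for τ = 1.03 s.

The intermediate concentration in a first-order A→B→C sequence is C_B = k₁C_{A0}(e^(−k₁τ) − e^(−k₂τ))/(k₂−k₁).
e^(−k₁τ) = e^(−1.48×1.03) = e^(−1.524) = 0.2178; e^(−k₂τ) = e^(−0.1401) = 0.8693.
C_B = 1.48×1.88/(0.136−1.48) × (0.2178−0.8693) = (-2.070)×(-0.6515) = 1.349 kmol/m³.
C_A = C_{A0}e^(−k₁τ) = 0.4094 kmol/m³, so C_C = C_{A0}−C_A−C_B = 0.1218 kmol/m³; C_B/C_C = 11.1.

11.1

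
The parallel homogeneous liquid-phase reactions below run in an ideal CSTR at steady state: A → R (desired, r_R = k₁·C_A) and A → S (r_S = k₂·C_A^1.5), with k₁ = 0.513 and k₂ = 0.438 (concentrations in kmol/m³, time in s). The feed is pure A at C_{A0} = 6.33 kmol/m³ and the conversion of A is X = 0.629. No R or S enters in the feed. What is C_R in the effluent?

Exit C_A = C_{A0}(1−X) = 6.33×0.371 = 2.348 kmol/m³.
In a CSTR the entire volume is at exit conditions, so r_R = 0.513×2.348 = 1.205 and r_S = 0.438×2.348^1.5 = 1.576.
Fraction of consumed A going to R: r_R/(r_R+r_S) = 0.4332.
C_R = 0.4332·C_{A0}·X = 0.4332×6.33×0.629 = 1.72 kmol/m³.

1.72 kmol/m³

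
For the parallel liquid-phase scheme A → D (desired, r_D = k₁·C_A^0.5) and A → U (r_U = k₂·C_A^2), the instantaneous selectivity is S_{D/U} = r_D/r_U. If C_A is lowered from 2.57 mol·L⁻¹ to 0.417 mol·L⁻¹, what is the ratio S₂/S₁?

S_{D/U} = (k₁/k₂)·C_A^-1.5, so S₂/S₁ = (C_{A,2}/C_{A,1})^-1.5.
= (0.417/2.57)^(-1.5) = (0.1623)^(-1.5) = 15.3.
Selectivity toward D rises as C_A falls — low-concentration operation is favoured.

15.3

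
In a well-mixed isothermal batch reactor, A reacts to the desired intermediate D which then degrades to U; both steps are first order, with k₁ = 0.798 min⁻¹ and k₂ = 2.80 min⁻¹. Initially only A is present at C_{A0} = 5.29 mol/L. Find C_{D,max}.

At the optimum, C_{D,max}/C_{A0} = (k₁/k₂)^[k₂/(k₂−k₁)].
= (0.798/2.80)^(2.80/(2.80−0.798)) = (0.2850)^(1.399) = 0.1728.
C_{D,max} = 0.1728×5.29 = 0.914 mol/L.

0.914 mol/L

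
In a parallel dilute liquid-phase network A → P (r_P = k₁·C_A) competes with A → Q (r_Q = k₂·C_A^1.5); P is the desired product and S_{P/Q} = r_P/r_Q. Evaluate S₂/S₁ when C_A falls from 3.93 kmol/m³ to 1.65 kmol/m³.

1.54

S_{P/Q} = (k₁/k₂)·C_A^-0.5, so S₂/S₁ = (C_{A,2}/C_{A,1})^-0.5.
= (1.65/3.93)^(-0.5) = (0.4198)^(-0.5) = 1.54.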